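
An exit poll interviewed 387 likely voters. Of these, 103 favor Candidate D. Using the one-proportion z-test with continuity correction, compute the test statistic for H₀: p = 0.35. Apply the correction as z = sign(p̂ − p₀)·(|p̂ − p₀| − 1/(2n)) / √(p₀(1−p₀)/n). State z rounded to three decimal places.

z = -3.405

With x = 103 successes in n = 387, p̂ = 0.26615. p̂ − p₀ = -0.083850.
1/(2n) = 0.001292.
Corrected numerator: |-0.083850| − 0.001292 = 0.082558.
Under H₀, SE = √(p₀(1−p₀)/n) = √(0.35·0.65/387) = √0.000587855 = 0.024246.
z = (−)0.082558/0.024246 = -3.405.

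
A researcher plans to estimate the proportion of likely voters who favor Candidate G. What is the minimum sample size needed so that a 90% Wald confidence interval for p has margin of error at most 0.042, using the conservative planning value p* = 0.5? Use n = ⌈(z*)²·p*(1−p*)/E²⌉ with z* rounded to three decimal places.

n = 384

z* = 1.645 at the 90% level.
p*(1−p*) = 0.2500.
(z*)²·p*(1−p*)/E² = 2.706025·0.2500/0.001764 = 383.507.
⌈383.507⌉ = 384.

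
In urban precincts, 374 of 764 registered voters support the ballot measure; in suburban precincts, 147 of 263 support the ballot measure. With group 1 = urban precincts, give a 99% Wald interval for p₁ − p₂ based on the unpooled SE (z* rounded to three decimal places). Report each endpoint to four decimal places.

(-0.1610, 0.0222)

p̂₁ = 374/764 = 0.48953, p̂₂ = 147/263 = 0.55894; p̂₁ − p̂₂ = -0.06941.
Unpooled SE = √(p̂₁(1−p̂₁)/n₁ + p̂₂(1−p̂₂)/n₂) = √(0.000327082 + 0.000937364) = 0.035559.
For 99% confidence, z* = 2.576. Margin = 2.576·0.035559 = 0.09160.
CI: -0.06941 ± 0.09160 = (-0.1610, 0.0222).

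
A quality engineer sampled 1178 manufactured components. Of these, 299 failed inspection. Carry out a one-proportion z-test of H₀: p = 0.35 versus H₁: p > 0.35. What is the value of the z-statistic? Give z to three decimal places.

The sample proportion is 299/1178 = 0.25382.
SE₀ = √(0.35·0.65/1178) = 0.013897.
Test statistic: z = -0.09618/0.013897 = -6.921.

z = -6.921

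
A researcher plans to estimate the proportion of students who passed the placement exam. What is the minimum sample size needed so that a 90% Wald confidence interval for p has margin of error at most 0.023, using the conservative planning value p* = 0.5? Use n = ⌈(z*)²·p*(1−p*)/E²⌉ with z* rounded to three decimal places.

n = 1279

For 90% confidence, z* = 1.645.
p*(1−p*) = 0.2500.
Required n before rounding: 2.706025 × 0.2500 / 0.023² = 1278.840.
⌈1278.840⌉ = 1279.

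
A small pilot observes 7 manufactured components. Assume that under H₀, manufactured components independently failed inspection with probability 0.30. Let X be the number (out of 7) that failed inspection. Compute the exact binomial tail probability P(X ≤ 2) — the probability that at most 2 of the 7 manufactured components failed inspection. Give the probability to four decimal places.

P = 0.6471

X ~ Binomial(n=7, p=0.30).
P(X ≤ 2) = C(7,0)·0.30^0·0.70^7 + C(7,1)·0.30^1·0.70^6 + C(7,2)·0.30^2·0.70^5.
= 0.082354 + 0.247063 + 0.317652 = 0.6471.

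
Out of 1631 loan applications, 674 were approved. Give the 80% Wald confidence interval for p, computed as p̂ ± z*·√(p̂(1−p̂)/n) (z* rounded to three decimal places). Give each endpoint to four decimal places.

With x = 674 successes in n = 1631, p̂ = 0.41324.
Standard error of p̂: √(0.242473/1631) = √0.000148665 = 0.012193.
The 80% critical value is z* = 1.282.
Margin = 1.282·0.012193 = 0.01563.
CI: 0.41324 ± 0.01563 = (0.3976, 0.4289).

(0.3976, 0.4289)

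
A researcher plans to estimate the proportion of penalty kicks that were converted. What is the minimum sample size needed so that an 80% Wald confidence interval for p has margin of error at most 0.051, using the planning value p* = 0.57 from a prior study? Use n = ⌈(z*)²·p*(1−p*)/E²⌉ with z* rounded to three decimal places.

n = 155

The 80% critical value is z* = 1.282.
p*(1−p*) = 0.2451.
Required n before rounding: 1.643524 × 0.2451 / 0.051² = 154.874.
Rounding up, n = 155.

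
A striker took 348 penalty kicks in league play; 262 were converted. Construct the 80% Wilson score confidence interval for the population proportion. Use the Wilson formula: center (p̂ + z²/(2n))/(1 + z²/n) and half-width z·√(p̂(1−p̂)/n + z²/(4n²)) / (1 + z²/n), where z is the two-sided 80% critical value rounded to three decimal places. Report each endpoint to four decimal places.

p̂ = 262/348 = 0.75287; z = 1.282, so z² = 1.643524.
Denominator 1 + z²/n = 1 + 1.643524/348 = 1.004723.
Adjusted center: (0.75287 + z²/(2n))/1.004723 = 0.75168.
Radicand: p̂(1−p̂)/n + z²/(4n²) = 0.000534641 + 0.000003393 = 0.000538034.
Half-width = 1.282·√0.000538034/1.004723 = 0.02960.
Interval: 0.75168 ± 0.02960 → (0.7221, 0.7813).

(0.7221, 0.7813)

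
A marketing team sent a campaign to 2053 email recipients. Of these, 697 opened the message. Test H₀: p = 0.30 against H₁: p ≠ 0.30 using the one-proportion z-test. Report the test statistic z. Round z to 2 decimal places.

p̂ = 697/2053 = 0.33950.
Null standard error: √(0.30·0.70/2053) = √0.000102289 = 0.010114.
z = (p̂ − p₀)/SE = (0.33950 − 0.30)/0.010114 = 3.91.

z = 3.91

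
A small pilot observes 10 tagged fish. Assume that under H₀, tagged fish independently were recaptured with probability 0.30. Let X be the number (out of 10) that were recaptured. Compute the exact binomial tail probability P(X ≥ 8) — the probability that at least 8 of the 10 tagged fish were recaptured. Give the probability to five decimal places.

P = 0.00159

X is binomial with n = 10 and p = 0.30.
P(X ≥ 8) = C(10,8)·0.30^8·0.70^2 + C(10,9)·0.30^9·0.70^1 + C(10,10)·0.30^10·0.70^0.
= 0.001447 + 0.000138 + 0.000006 = 0.00159.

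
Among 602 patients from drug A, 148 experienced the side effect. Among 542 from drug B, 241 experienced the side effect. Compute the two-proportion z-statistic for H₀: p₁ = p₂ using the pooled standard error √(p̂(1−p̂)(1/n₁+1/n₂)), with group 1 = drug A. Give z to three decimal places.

z = -7.087

Sample proportions: p̂₁ = 148/602 = 0.24585 and p̂₂ = 241/542 = 0.44465.
Pooled p̂ = (148+241)/(602+542) = 389/1144 = 0.34003.
SE = √[p̂(1−p̂)(1/n₁+1/n₂)] = √[0.34003·0.65997·(1/602+1/542)] ≈ 0.028050.
z = -0.19880/0.028050 = -7.087.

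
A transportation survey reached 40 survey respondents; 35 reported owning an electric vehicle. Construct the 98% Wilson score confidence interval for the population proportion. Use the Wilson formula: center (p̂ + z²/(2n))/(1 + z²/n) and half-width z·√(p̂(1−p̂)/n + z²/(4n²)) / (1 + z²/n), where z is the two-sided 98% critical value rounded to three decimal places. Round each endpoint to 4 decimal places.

Here p̂ = 35/40 = 0.87500 and z = 2.326 (z² = 5.410276).
Denominator 1 + z²/n = 1 + 5.410276/40 = 1.135257.
Adjusted center: (0.87500 + z²/(2n))/1.135257 = 0.83032.
Radicand: p̂(1−p̂)/n + z²/(4n²) = 0.002734375 + 0.000845356 = 0.003579731.
Half-width = z·√(radicand)/denom = 2.326·0.059831/1.135257 = 0.12259.
So the interval runs from 0.7077 to 0.9529.

(0.7077, 0.9529)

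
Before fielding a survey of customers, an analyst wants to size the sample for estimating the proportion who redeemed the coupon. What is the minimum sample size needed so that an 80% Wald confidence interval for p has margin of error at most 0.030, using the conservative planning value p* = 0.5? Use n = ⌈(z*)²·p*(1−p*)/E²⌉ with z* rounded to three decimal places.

The 80% critical value is z* = 1.282.
p*(1−p*) = 0.50·0.50 = 0.2500.
Required n before rounding: 1.643524 × 0.2500 / 0.030² = 456.534.
⌈456.534⌉ = 457.

n = 457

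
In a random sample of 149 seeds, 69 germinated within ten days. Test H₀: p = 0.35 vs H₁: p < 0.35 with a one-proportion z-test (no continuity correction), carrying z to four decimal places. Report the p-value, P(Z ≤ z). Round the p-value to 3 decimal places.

p-value = 0.998

With x = 69 successes in n = 149, p̂ = 0.46309.
Null standard error: √(0.35·0.65/149) = √0.001526846 = 0.039075.
z = (p̂ − p₀)/SE = (69/149 − 0.35)/0.039075 ≈ 2.8941.
From the standard normal, P(Z ≤ z) = 0.998.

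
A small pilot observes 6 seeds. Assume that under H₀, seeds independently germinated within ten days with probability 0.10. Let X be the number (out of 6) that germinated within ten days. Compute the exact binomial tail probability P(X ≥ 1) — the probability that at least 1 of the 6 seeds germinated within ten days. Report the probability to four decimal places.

X is binomial with n = 6 and p = 0.10.
P(X ≥ 1) = Σ_{j=1}^{6} C(6,j)·0.10^j·0.90^{6−j}.
= 0.354294 + 0.098415 + 0.014580 + 0.001215 + 0.000054 + 0.000001 = 0.4686.

P = 0.4686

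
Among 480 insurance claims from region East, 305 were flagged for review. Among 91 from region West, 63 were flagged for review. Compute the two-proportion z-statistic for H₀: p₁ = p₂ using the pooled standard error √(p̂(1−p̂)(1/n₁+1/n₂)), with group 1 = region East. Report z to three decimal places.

p̂₁ = 305/480 = 0.63542, p̂₂ = 63/91 = 0.69231.
Pooled p̂ = (305+63)/(480+91) = 368/571 = 0.64448.
SE = √[p̂(1−p̂)(1/n₁+1/n₂)] = √[0.64448·0.35552·(1/480+1/91)] ≈ 0.054728.
z = -0.05689/0.054728 = -1.040.

z = -1.040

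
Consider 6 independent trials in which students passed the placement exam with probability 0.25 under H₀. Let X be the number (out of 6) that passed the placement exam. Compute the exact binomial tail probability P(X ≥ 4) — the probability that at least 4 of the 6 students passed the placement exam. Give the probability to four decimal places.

P = 0.0376

X is binomial with n = 6 and p = 0.25.
P(X ≥ 4) = C(6,4)·0.25^4·0.75^2 + C(6,5)·0.25^5·0.75^1 + C(6,6)·0.25^6·0.75^0.
= 0.032959 + 0.004395 + 0.000244 = 0.0376.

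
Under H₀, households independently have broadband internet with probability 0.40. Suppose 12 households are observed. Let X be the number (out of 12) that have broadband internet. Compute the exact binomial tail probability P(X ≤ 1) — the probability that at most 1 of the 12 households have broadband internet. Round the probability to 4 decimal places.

X is binomial with n = 12 and p = 0.40.
P(X ≤ 1) = C(12,0)·0.40^0·0.60^12 + C(12,1)·0.40^1·0.60^11.
= 0.002177 + 0.017414 = 0.0196.

P = 0.0196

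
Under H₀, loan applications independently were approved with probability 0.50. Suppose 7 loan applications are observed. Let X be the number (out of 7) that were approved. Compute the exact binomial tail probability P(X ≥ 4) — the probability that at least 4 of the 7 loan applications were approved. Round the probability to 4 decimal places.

P = 0.5000

X ~ Binomial(n=7, p=0.50).
P(X ≥ 4) = C(7,4)·0.50^4·0.50^3 + C(7,5)·0.50^5·0.50^2 + C(7,6)·0.50^6·0.50^1 + C(7,7)·0.50^7·0.50^0.
= 0.273438 + 0.164062 + 0.054688 + 0.007812 = 0.5000.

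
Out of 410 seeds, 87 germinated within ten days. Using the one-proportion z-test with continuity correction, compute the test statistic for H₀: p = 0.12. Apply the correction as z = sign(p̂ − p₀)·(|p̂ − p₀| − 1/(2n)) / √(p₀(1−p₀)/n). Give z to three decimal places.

z = 5.669

The sample proportion is 87/410 = 0.21220. p̂ − p₀ = 0.092195.
Continuity correction 1/(2n) = 1/820 = 0.001220.
Corrected numerator: |0.092195| − 0.001220 = 0.090975.
Under H₀, SE = √(p₀(1−p₀)/n) = √(0.12·0.88/410) = √0.000257561 = 0.016049.
z = +0.090975/0.016049 = 5.669.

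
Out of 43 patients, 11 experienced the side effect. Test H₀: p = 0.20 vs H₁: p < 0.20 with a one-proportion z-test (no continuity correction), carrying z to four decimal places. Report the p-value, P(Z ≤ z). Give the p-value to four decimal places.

p̂ = 11/43 = 0.25581.
Null standard error: √(0.20·0.80/43) = √0.003720930 = 0.060999.
z = (p̂ − p₀)/SE = (11/43 − 0.20)/0.060999 ≈ 0.9150.
From the standard normal, P(Z ≤ z) = 0.8199.

p-value = 0.8199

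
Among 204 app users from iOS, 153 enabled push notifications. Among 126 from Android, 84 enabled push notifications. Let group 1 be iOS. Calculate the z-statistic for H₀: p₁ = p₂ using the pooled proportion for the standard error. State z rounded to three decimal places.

z = 1.635

Sample proportions: p̂₁ = 153/204 = 0.75000 and p̂₂ = 84/126 = 0.66667.
Pooling: p̂ = 237/330 = 0.71818.
SE = √[p̂(1−p̂)(1/n₁+1/n₂)] = √[0.71818·0.28182·(1/204+1/126)] ≈ 0.050975.
z = 0.08333/0.050975 = 1.635.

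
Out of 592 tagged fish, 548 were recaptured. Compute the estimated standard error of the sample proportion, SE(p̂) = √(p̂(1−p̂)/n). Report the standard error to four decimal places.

With x = 548 successes in n = 592, p̂ = 0.92568.
p̂(1−p̂) = 0.068797.
SE = √(0.068797/592) = 0.0108.

SE = 0.0108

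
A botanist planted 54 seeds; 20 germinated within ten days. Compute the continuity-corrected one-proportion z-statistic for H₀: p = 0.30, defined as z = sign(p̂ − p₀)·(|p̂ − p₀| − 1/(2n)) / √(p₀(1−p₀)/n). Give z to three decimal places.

p̂ = 20/54 = 0.37037. p̂ − p₀ = 0.070370.
1/(2n) = 0.009259.
Corrected numerator: |0.070370| − 0.009259 = 0.061111.
Under H₀, SE = √(p₀(1−p₀)/n) = √(0.30·0.70/54) = √0.003888889 = 0.062361.
z = (+)0.061111/0.062361 = 0.980.

z = 0.980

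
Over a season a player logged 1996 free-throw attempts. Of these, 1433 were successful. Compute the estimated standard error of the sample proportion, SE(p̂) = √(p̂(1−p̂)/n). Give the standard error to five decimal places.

With x = 1433 successes in n = 1996, p̂ = 0.71794.
p̂(1−p̂) = 0.202502.
Dividing by n and taking the root: √0.000101454 = 0.01007.

SE = 0.01007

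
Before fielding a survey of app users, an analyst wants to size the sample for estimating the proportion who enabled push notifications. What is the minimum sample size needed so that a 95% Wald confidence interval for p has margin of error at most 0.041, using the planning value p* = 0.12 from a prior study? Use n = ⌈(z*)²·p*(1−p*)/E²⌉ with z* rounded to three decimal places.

n = 242

z* = 1.960 at the 95% level.
p*(1−p*) = 0.12·0.88 = 0.1056.
(z*)²·p*(1−p*)/E² = 3.841600·0.1056/0.001681 = 241.328.
⌈241.328⌉ = 242.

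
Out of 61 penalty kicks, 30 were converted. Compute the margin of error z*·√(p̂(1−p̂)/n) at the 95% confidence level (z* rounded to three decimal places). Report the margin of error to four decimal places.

ME = 0.1255

The sample proportion is 30/61 = 0.49180.
SE(p̂) = √(0.49180·0.50820/61) = 0.064010.
The 95% critical value is z* = 1.960.
Margin of error = z*·SE = 1.960 × 0.064010 = 0.1255.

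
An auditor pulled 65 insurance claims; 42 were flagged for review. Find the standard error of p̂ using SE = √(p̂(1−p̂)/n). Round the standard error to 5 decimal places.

Sample proportion p̂ = 42/65 = 0.64615.
p̂(1−p̂) = 0.228640.
SE = √(0.228640/65) = 0.05931.

SE = 0.05931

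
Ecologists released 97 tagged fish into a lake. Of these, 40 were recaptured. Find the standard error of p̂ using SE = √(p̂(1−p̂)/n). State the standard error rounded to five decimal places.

SE = 0.04998

p̂ = 40/97 = 0.41237.
p̂(1−p̂) = 0.41237·0.58763 = 0.242321.
Dividing by n and taking the root: √0.002498155 = 0.04998.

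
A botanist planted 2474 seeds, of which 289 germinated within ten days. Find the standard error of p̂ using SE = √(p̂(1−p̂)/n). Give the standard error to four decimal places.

Sample proportion p̂ = 289/2474 = 0.11681.
p̂(1−p̂) = 0.103165.
SE = √(0.103165/2474) = 0.0065.

SE = 0.0065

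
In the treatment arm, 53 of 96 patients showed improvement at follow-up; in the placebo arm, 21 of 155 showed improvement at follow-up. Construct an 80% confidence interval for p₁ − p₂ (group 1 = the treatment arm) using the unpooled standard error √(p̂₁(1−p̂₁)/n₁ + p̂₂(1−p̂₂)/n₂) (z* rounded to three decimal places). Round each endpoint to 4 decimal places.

(0.3426, 0.4906)

p̂₁ = 53/96 = 0.55208, p̂₂ = 21/155 = 0.13548; p̂₁ − p̂₂ = 0.41660.
SE = √(0.002575910 + 0.000755664) = √0.003331574 = 0.057720.
The 80% critical value is z* = 1.282. Margin = 1.282·0.057720 = 0.07400.
Interval: 0.41660 ± 0.07400 → (0.3426, 0.4906).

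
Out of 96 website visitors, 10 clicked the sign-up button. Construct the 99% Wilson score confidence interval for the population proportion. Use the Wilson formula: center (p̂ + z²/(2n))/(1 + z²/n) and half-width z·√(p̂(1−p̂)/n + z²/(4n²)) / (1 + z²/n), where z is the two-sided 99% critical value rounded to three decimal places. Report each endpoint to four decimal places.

Here p̂ = 10/96 = 0.10417 and z = 2.576 (z² = 6.635776).
Denominator 1 + z²/n = 1 + 6.635776/96 = 1.069123.
Adjusted center: (0.10417 + z²/(2n))/1.069123 = 0.12976.
Radicand: p̂(1−p̂)/n + z²/(4n²) = 0.000972041 + 0.000180007 = 0.001152048.
Half-width = z·√(radicand)/denom = 2.576·0.033942/1.069123 = 0.08178.
Interval: 0.12976 ± 0.08178 → (0.0480, 0.2115).

(0.0480, 0.2115)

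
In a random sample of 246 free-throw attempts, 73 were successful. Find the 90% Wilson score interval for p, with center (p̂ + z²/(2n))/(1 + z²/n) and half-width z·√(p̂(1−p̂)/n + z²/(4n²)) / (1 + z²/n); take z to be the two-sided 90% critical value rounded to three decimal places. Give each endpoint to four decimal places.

Here p̂ = 73/246 = 0.29675 and z = 1.645 (z² = 2.706025).
Denominator 1 + z²/n = 1 + 2.706025/246 = 1.011000.
Center = (0.29675 + 0.005500)/1.011000 = 0.29896.
Radicand: p̂(1−p̂)/n + z²/(4n²) = 0.000848328 + 0.000011179 = 0.000859507.
Half-width = z·√(radicand)/denom = 1.645·0.029317/1.011000 = 0.04770.
So the interval runs from 0.2513 to 0.3467.

(0.2513, 0.3467)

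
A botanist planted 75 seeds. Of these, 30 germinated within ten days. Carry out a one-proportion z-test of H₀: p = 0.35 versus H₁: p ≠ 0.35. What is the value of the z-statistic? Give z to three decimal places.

z = 0.908

The sample proportion is 30/75 = 0.40000.
Under H₀, SE = √(p₀(1−p₀)/n) = √(0.35·0.65/75) = √0.003033333 = 0.055076.
Test statistic: z = 0.05000/0.055076 = 0.908.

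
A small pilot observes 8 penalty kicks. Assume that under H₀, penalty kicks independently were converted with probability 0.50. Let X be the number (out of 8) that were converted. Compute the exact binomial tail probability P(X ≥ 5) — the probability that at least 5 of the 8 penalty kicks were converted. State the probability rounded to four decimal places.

P = 0.3633

X ~ Binomial(n=8, p=0.50).
P(X ≥ 5) = C(8,5)·0.50^5·0.50^3 + C(8,6)·0.50^6·0.50^2 + C(8,7)·0.50^7·0.50^1 + C(8,8)·0.50^8·0.50^0.
= 0.218750 + 0.109375 + 0.031250 + 0.003906 = 0.3633.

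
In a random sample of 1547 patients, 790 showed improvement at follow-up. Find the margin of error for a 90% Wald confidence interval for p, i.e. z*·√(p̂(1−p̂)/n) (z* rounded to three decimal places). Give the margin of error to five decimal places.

ME = 0.02091

Sample proportion p̂ = 790/1547 = 0.51067.
Standard error of p̂: √(0.249886/1547) = √0.000161530 = 0.012709.
The 90% critical value is z* = 1.645.
Margin of error = z*·SE = 1.645 × 0.012709 = 0.02091.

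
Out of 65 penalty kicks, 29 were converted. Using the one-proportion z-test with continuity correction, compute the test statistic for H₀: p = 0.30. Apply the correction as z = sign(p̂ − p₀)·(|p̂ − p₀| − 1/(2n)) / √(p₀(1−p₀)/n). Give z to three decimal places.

Sample proportion p̂ = 29/65 = 0.44615. p̂ − p₀ = 0.146154.
Continuity correction 1/(2n) = 1/130 = 0.007692.
Corrected numerator: |0.146154| − 0.007692 = 0.138462.
SE₀ = √(0.30·0.70/65) = 0.056840.
z = (+)0.138462/0.056840 = 2.436.

z = 2.436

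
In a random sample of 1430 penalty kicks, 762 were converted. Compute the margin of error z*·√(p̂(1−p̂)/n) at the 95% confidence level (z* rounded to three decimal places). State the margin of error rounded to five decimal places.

Sample proportion p̂ = 762/1430 = 0.53287.
Standard error of p̂: √(0.248920/1430) = √0.000174070 = 0.013194.
z* = 1.960 at the 95% level.
ME = 1.960·0.013194 = 0.02586.

ME = 0.02586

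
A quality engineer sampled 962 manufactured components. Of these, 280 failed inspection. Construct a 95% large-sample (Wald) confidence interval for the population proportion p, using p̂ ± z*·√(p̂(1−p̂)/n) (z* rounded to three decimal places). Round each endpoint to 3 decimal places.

p̂ = 280/962 = 0.29106.
Standard error of p̂: √(0.206344/962) = √0.000214495 = 0.014646.
The 95% critical value is z* = 1.960.
Margin of error: 1.960 × 0.014646 = 0.02871.
CI: 0.29106 ± 0.02871 = (0.262, 0.320).

(0.262, 0.320)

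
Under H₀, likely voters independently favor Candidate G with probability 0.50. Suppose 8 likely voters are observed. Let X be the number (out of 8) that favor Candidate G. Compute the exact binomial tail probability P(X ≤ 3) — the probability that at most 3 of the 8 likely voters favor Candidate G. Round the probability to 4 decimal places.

P = 0.3633

X ~ Binomial(n=8, p=0.50).
P(X ≤ 3) = C(8,0)·0.50^0·0.50^8 + C(8,1)·0.50^1·0.50^7 + C(8,2)·0.50^2·0.50^6 + C(8,3)·0.50^3·0.50^5.
= 0.003906 + 0.031250 + 0.109375 + 0.218750 = 0.3633.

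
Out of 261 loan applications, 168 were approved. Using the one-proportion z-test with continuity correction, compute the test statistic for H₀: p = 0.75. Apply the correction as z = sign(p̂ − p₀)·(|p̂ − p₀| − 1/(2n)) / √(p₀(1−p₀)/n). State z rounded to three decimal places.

With x = 168 successes in n = 261, p̂ = 0.64368. p̂ − p₀ = -0.106322.
Continuity correction 1/(2n) = 1/522 = 0.001916.
Corrected numerator: |-0.106322| − 0.001916 = 0.104406.
Under H₀, SE = √(p₀(1−p₀)/n) = √(0.75·0.25/261) = √0.000718391 = 0.026803.
z = −0.104406/0.026803 = -3.895.

z = -3.895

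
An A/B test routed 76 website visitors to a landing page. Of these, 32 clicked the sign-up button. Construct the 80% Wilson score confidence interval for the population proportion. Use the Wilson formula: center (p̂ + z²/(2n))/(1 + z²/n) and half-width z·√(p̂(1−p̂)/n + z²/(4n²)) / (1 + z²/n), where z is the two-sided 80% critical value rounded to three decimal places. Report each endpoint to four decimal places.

(0.3509, 0.4946)

Here p̂ = 32/76 = 0.42105 and z = 1.282 (z² = 1.643524).
Denominator 1 + z²/n = 1 + 1.643524/76 = 1.021625.
Adjusted center: (0.42105 + z²/(2n))/1.021625 = 0.42272.
Radicand: p̂(1−p̂)/n + z²/(4n²) = 0.003207465 + 0.000071136 = 0.003278601.
Half-width = 1.282·√0.003278601/1.021625 = 0.07185.
So the interval runs from 0.3509 to 0.4946.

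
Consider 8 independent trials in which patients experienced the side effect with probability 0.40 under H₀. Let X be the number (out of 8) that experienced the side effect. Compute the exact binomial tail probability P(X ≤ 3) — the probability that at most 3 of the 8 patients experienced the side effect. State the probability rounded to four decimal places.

P = 0.5941

X ~ Binomial(n=8, p=0.40).
P(X ≤ 3) = C(8,0)·0.40^0·0.60^8 + C(8,1)·0.40^1·0.60^7 + C(8,2)·0.40^2·0.60^6 + C(8,3)·0.40^3·0.60^5.
= 0.016796 + 0.089580 + 0.209019 + 0.278692 = 0.5941.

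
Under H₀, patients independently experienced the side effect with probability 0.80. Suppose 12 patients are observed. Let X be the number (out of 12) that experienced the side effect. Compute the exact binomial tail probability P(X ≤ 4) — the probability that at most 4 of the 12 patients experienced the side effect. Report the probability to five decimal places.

P = 0.00058

X is binomial with n = 12 and p = 0.80.
P(X ≤ 4) = Σ_{j=0}^{4} C(12,j)·0.80^j·0.20^{12−j}.
= 0.000000 + 0.000000 + 0.000004 + 0.000058 + 0.000519 = 0.00058.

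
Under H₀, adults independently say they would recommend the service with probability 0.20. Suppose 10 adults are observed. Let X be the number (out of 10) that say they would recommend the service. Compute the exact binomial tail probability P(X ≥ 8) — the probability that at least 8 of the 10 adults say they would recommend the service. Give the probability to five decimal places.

X ~ Binomial(n=10, p=0.20).
P(X ≥ 8) = C(10,8)·0.20^8·0.80^2 + C(10,9)·0.20^9·0.80^1 + C(10,10)·0.20^10·0.80^0.
= 0.000074 + 0.000004 + 0.000000 = 0.00008.

P = 0.00008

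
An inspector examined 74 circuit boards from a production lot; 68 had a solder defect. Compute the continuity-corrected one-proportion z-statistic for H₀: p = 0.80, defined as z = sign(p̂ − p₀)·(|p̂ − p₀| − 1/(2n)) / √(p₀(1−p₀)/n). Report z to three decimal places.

The sample proportion is 68/74 = 0.91892. p̂ − p₀ = 0.118919.
1/(2n) = 0.006757.
Corrected numerator: |0.118919| − 0.006757 = 0.112162.
SE₀ = √(0.80·0.20/74) = 0.046499.
z = +0.112162/0.046499 = 2.412.

z = 2.412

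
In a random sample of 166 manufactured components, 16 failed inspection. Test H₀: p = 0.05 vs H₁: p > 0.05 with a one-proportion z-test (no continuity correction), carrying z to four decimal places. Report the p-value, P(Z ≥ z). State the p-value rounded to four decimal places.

Sample proportion p̂ = 16/166 = 0.09639.
Under H₀, SE = √(p₀(1−p₀)/n) = √(0.05·0.95/166) = √0.000286145 = 0.016916.
z = (p̂ − p₀)/SE = (16/166 − 0.05)/0.016916 ≈ 2.7421.
From the standard normal, P(Z ≥ z) = 0.0031.

p-value = 0.0031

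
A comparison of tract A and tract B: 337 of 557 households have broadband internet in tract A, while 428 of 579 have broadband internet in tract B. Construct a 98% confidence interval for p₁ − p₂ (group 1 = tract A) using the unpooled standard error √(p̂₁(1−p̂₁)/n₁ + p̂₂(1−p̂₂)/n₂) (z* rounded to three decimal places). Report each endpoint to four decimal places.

p̂₁ = 0.60503, p̂₂ = 0.73921, so the observed difference is -0.13418.
SE = √(0.000429029 + 0.000332955) = √0.000761984 = 0.027604.
For 98% confidence, z* = 2.326. Margin of error = 0.06421.
CI: -0.13418 ± 0.06421 = (-0.1984, -0.0700).

(-0.1984, -0.0700)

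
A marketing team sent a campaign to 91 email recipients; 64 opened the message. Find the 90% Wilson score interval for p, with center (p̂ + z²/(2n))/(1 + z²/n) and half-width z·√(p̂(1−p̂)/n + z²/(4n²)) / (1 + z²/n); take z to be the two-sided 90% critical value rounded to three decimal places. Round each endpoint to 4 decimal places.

(0.6196, 0.7753)

Here p̂ = 64/91 = 0.70330 and z = 1.645 (z² = 2.706025).
Denominator 1 + z²/n = 1 + 2.706025/91 = 1.029737.
Center = (0.70330 + 0.014868)/1.029737 = 0.69743.
Radicand: p̂(1−p̂)/n + z²/(4n²) = 0.002293082 + 0.000081694 = 0.002374776.
Half-width = 1.645·√0.002374776/1.029737 = 0.07785.
So the interval runs from 0.6196 to 0.7753.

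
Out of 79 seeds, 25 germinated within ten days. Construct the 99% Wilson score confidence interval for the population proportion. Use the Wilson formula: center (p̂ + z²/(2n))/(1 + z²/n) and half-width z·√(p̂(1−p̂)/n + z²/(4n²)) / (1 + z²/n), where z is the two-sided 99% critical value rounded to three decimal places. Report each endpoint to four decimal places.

(0.2004, 0.4609)

Here p̂ = 25/79 = 0.31646 and z = 2.576 (z² = 6.635776).
1 + z²/n = 1.083997.
Center = (0.31646 + 0.041999)/1.083997 = 0.33068.
Radicand: p̂(1−p̂)/n + z²/(4n²) = 0.002738120 + 0.000265814 = 0.003003934.
Half-width = z·√(radicand)/denom = 2.576·0.054808/1.083997 = 0.13025.
Interval: 0.33068 ± 0.13025 → (0.2004, 0.4609).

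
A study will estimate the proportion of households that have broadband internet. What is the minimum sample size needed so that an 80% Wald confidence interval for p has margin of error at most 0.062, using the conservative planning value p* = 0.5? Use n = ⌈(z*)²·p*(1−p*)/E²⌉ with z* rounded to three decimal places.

n = 107

z* = 1.282 at the 80% level.
p*(1−p*) = 0.2500.
Required n before rounding: 1.643524 × 0.2500 / 0.062² = 106.889.
⌈106.889⌉ = 107.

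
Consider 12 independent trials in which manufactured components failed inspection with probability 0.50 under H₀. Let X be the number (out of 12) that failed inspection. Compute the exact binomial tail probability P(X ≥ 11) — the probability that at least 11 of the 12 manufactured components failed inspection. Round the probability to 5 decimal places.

X ~ Binomial(n=12, p=0.50).
P(X ≥ 11) = C(12,11)·0.50^11·0.50^1 + C(12,12)·0.50^12·0.50^0.
= 0.002930 + 0.000244 = 0.00317.

P = 0.00317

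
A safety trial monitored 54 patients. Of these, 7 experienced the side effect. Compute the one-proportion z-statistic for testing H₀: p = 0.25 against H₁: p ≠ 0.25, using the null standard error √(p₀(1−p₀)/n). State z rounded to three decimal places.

z = -2.043

p̂ = 7/54 = 0.12963.
SE₀ = √(0.25·0.75/54) = 0.058926.
z = (0.12963 − 0.25)/0.058926 = -0.12037/0.058926 = -2.043.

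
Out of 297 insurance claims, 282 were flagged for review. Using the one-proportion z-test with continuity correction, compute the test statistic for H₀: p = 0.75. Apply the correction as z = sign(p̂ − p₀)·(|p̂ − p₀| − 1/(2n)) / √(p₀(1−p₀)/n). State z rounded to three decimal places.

z = 7.873

p̂ = 282/297 = 0.94949. p̂ − p₀ = 0.199495.
1/(2n) = 0.001684.
Corrected numerator: |0.199495| − 0.001684 = 0.197811.
SE₀ = √(0.75·0.25/297) = 0.025126.
z = +0.197811/0.025126 = 7.873.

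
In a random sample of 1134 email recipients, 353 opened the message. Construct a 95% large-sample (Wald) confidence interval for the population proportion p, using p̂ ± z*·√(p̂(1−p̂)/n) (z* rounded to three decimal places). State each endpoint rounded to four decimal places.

(0.2843, 0.3382)

p̂ = 353/1134 = 0.31129.
SE(p̂) = √(0.31129·0.68871/1134) = 0.013750.
z* = 1.960 at the 95% level.
Margin of error: 1.960 × 0.013750 = 0.02695.
CI: 0.31129 ± 0.02695 = (0.2843, 0.3382).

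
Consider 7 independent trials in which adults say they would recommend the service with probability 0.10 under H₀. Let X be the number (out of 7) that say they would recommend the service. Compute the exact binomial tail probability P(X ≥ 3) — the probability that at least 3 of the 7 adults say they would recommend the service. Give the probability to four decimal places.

X is binomial with n = 7 and p = 0.10.
P(X ≥ 3) = Σ_{j=3}^{7} C(7,j)·0.10^j·0.90^{7−j}.
= 0.022964 + 0.002552 + 0.000170 + 0.000006 + 0.000000 = 0.0257.

P = 0.0257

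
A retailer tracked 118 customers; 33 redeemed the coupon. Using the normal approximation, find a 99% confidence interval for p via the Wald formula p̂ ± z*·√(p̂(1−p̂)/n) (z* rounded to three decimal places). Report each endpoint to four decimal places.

(0.1732, 0.3861)

p̂ = 33/118 = 0.27966.
SE = √(p̂(1−p̂)/n) = √(0.201451/118) = 0.041318.
The 99% critical value is z* = 2.576.
Margin of error: 2.576 × 0.041318 = 0.10644.
CI: 0.27966 ± 0.10644 = (0.1732, 0.3861).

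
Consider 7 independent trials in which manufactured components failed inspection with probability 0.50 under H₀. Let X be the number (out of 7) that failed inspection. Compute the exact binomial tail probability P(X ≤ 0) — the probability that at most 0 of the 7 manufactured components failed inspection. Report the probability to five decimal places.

P = 0.00781

X ~ Binomial(n=7, p=0.50).
P(X ≤ 0) = C(7,0)·0.50^0·0.50^7.
= 0.007812 = 0.00781.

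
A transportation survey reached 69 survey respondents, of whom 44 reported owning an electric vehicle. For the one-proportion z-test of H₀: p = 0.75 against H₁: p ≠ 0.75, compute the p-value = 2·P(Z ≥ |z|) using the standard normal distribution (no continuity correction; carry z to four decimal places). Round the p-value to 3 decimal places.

p̂ = 44/69 = 0.63768.
Null standard error: √(0.75·0.25/69) = √0.002717391 = 0.052129.
Test statistic (full precision, shown to 4 dp): z = (44/69 − 0.75)/SE₀ ≈ -2.1546.
From the standard normal, 2·P(Z ≥ |z|) = 0.031.

p-value = 0.031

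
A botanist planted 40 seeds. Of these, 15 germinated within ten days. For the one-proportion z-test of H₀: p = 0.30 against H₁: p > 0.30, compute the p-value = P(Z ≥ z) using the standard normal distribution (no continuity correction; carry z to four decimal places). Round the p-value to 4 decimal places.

The sample proportion is 15/40 = 0.37500.
SE₀ = √(0.30·0.70/40) = 0.072457.
Test statistic (full precision, shown to 4 dp): z = (15/40 − 0.30)/SE₀ ≈ 1.0351.
p-value = P(Z ≥ z) with z = 1.0351 → 0.1503.

p-value = 0.1503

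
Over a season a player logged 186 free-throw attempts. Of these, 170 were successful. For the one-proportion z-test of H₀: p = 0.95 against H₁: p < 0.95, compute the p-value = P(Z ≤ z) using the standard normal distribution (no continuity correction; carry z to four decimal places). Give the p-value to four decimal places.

p-value = 0.0121

With x = 170 successes in n = 186, p̂ = 0.91398.
Null standard error: √(0.95·0.05/186) = √0.000255376 = 0.015980.
z = (p̂ − p₀)/SE = (170/186 − 0.95)/0.015980 ≈ -2.2541.
From the standard normal, P(Z ≤ z) = 0.0121.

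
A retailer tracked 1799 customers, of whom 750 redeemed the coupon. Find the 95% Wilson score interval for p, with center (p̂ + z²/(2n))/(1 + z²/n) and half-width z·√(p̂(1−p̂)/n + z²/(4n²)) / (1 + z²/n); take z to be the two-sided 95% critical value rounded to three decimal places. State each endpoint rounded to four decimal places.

p̂ = 750/1799 = 0.41690; z = 1.960, so z² = 3.841600.
Denominator 1 + z²/n = 1 + 3.841600/1799 = 1.002135.
Adjusted center: (0.41690 + z²/(2n))/1.002135 = 0.41708.
Radicand: p̂(1−p̂)/n + z²/(4n²) = 0.000135127 + 0.000000297 = 0.000135424.
Half-width = z·√(radicand)/denom = 1.960·0.011637/1.002135 = 0.02276.
Interval: 0.41708 ± 0.02276 → (0.3943, 0.4398).

(0.3943, 0.4398)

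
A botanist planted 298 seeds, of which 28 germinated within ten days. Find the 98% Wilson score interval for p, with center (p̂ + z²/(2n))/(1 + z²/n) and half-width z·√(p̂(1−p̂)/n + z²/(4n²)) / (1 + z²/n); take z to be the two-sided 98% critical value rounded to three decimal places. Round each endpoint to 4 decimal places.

p̂ = 28/298 = 0.09396; z = 2.326, so z² = 5.410276.
1 + z²/n = 1.018155.
Adjusted center: (0.09396 + z²/(2n))/1.018155 = 0.10120.
Radicand: p̂(1−p̂)/n + z²/(4n²) = 0.000285676 + 0.000015231 = 0.000300907.
Half-width = 2.326·√0.000300907/1.018155 = 0.03963.
So the interval runs from 0.0616 to 0.1408.

(0.0616, 0.1408)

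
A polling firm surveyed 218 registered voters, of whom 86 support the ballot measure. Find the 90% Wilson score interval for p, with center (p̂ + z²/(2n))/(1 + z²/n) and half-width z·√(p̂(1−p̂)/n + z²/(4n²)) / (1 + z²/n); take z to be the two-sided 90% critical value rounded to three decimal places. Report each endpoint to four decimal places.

Here p̂ = 86/218 = 0.39450 and z = 1.645 (z² = 2.706025).
Denominator 1 + z²/n = 1 + 2.706025/218 = 1.012413.
Adjusted center: (0.39450 + z²/(2n))/1.012413 = 0.39579.
Radicand: p̂(1−p̂)/n + z²/(4n²) = 0.001095728 + 0.000014235 = 0.001109963.
Half-width = 1.645·√0.001109963/1.012413 = 0.05413.
So the interval runs from 0.3417 to 0.4499.

(0.3417, 0.4499)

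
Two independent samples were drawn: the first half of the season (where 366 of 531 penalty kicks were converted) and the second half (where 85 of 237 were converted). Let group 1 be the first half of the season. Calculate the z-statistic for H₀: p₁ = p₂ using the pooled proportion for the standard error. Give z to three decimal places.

p̂₁ = 366/531 = 0.68927, p̂₂ = 85/237 = 0.35865.
Pooling: p̂ = 451/768 = 0.58724.
SE = √[p̂(1−p̂)(1/n₁+1/n₂)] = √[0.58724·0.41276·(1/531+1/237)] ≈ 0.038461.
z = 0.33062/0.038461 = 8.596.

z = 8.596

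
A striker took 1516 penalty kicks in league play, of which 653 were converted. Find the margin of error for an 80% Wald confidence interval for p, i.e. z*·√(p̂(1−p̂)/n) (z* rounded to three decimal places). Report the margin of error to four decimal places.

ME = 0.0163

p̂ = 653/1516 = 0.43074.
SE(p̂) = √(0.43074·0.56926/1516) = 0.012718.
The 80% critical value is z* = 1.282.
Margin of error = z*·SE = 1.282 × 0.012718 = 0.0163.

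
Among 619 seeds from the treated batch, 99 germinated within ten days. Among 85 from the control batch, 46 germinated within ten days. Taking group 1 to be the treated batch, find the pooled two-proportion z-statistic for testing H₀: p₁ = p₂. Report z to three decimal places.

p̂₁ = 99/619 = 0.15994, p̂₂ = 46/85 = 0.54118.
Pooled p̂ = (99+46)/(619+85) = 145/704 = 0.20597.
Pooled SE = √[0.1635440·0.01338021] ≈ 0.046779.
z = -0.38124/0.046779 = -8.150.

z = -8.150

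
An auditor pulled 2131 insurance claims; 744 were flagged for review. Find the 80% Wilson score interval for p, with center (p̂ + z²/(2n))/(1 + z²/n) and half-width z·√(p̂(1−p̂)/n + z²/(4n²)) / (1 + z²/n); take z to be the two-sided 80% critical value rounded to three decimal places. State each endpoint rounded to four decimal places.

(0.3360, 0.3625)

p̂ = 744/2131 = 0.34913; z = 1.282, so z² = 1.643524.
Denominator 1 + z²/n = 1 + 1.643524/2131 = 1.000771.
Adjusted center: (0.34913 + z²/(2n))/1.000771 = 0.34925.
Radicand: p̂(1−p̂)/n + z²/(4n²) = 0.000106635 + 0.000000090 = 0.000106725.
Half-width = z·√(radicand)/denom = 1.282·0.010331/1.000771 = 0.01323.
So the interval runs from 0.3360 to 0.3625.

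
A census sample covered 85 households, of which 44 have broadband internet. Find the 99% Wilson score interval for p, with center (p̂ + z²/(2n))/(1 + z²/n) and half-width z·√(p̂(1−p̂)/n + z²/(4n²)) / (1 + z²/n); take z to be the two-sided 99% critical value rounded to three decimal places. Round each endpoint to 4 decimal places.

(0.3819, 0.6508)

Here p̂ = 44/85 = 0.51765 and z = 2.576 (z² = 6.635776).
1 + z²/n = 1.078068.
Adjusted center: (0.51765 + z²/(2n))/1.078068 = 0.51637.
Radicand: p̂(1−p̂)/n + z²/(4n²) = 0.002937513 + 0.000229612 = 0.003167125.
Half-width = z·√(radicand)/denom = 2.576·0.056277/1.078068 = 0.13447.
So the interval runs from 0.3819 to 0.6508.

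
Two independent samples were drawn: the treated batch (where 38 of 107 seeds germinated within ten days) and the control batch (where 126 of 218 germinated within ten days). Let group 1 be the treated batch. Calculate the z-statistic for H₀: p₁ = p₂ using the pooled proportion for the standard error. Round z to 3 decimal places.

z = -3.776

Sample proportions: p̂₁ = 38/107 = 0.35514 and p̂₂ = 126/218 = 0.57798.
Pooled p̂ = (38+126)/(107+218) = 164/325 = 0.50462.
SE = √[p̂(1−p̂)(1/n₁+1/n₂)] = √[0.50462·0.49538·(1/107+1/218)] ≈ 0.059016.
z = -0.22284/0.059016 = -3.776.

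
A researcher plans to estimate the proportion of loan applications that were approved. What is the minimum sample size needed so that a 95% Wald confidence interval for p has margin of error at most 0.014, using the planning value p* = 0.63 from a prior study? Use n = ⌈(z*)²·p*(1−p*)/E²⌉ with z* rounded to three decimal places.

z* = 1.960 at the 95% level.
p*(1−p*) = 0.63·0.37 = 0.2331.
Required n before rounding: 3.841600 × 0.2331 / 0.014² = 4568.760.
Rounding up, n = 4569.

n = 4569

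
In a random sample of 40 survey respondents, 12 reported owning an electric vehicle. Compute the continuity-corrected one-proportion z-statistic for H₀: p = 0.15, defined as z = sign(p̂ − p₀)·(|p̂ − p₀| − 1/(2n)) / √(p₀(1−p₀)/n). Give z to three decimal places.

Sample proportion p̂ = 12/40 = 0.30000. p̂ − p₀ = 0.150000.
Continuity correction 1/(2n) = 1/80 = 0.012500.
Corrected numerator: |0.150000| − 0.012500 = 0.137500.
SE₀ = √(0.15·0.85/40) = 0.056458.
z = +0.137500/0.056458 = 2.435.

z = 2.435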